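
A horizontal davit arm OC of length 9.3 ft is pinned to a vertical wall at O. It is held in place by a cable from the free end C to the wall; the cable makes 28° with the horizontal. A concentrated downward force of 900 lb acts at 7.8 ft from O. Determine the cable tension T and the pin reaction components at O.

ΣM about O: T·sin28°·9.3 − 900·7.8 = 0 → T = 7020/(9.3·0.469472) = 1607.85 ≈ 1608 lb.
ΣF_x = 0: O_x − T·cos28° = 0 → O_x = 1607.85 × 0.882948 = 1420 lb.
ΣF_y = 0: O_y + T·sin28° − 900 = 0 → O_y = 900 − 1607.85 × 0.469472 = 145.2 lb.

T = 1608 lb, O_x = 1420 lb, O_y = 145.2 lb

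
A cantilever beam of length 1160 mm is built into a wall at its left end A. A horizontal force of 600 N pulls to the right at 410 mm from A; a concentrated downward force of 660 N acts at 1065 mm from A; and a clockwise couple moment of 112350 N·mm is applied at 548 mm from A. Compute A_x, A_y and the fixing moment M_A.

A_x = -600.0 N, A_y = 660.0 N, M_A = 815200 N·mm

ΣF_x = 0: A_x + 600 = 0 → A_x = -600.0 N.
ΣF_y = 0: A_y − 660 = 0 → A_y = 660.0 N.
ΣM about A: M_A − 660·1065 − 112350 = 0 → M_A = 815200 N·mm.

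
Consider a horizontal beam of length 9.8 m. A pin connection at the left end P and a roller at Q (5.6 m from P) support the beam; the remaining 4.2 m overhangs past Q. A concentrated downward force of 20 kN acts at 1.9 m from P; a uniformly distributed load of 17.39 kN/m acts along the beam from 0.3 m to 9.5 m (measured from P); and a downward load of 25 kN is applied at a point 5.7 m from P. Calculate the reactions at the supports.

Resultant of the distributed load: 17.39 × 9.2 = 159.988 kN at 4.9 m from P.
ΣM about P: Q_y·5.6 − 20·1.9 − (17.39·9.2)·4.9 − 25·5.7 = 0 → Q_y = 964.4412/5.6 = 172.222 ≈ 172.2 kN.
ΣF_y = 0: P_y + 172.222 − 20 − 17.39·9.2 − 25 = 0 → P_y = 32.77 kN.
ΣF_x = 0: no horizontal applied forces, so P_x = 0.

P_x = 0, P_y = 32.77 kN, Q_y = 172.2 kN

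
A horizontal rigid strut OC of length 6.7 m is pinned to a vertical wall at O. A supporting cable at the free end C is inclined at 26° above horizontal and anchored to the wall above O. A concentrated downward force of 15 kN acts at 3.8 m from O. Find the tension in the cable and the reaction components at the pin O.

ΣM about O: T·sin26°·6.7 − 15·3.8 = 0 → T = 57/(6.7·0.438371) = 19.407 ≈ 19.41 kN.
ΣF_x = 0: O_x − T·cos26° = 0 → O_x = 19.407 × 0.898794 = 17.44 kN.
ΣF_y = 0: O_y + T·sin26° − 15 = 0 → O_y = 15 − 19.407 × 0.438371 = 6.493 kN.

T = 19.41 kN, O_x = 17.44 kN, O_y = 6.493 kN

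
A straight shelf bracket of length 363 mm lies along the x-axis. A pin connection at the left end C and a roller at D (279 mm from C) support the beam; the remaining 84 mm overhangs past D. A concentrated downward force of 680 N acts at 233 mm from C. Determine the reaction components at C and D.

C_x = 0, C_y = 112.1 N, D_y = 567.9 N

Taking moments about C: D_y·279 − 680·233 = 0 → D_y = 158440/279 = 567.885 ≈ 567.9 N.
ΣF_y = 0: C_y + 567.885 − 680 = 0 → C_y = 112.1 N.
ΣF_x = 0: no horizontal applied forces, so C_x = 0.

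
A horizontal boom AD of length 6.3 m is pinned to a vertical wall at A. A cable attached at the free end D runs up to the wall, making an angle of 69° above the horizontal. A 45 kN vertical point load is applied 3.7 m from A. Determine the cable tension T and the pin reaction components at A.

ΣM about A: T·sin69°·6.3 − 45·3.7 = 0 → T = 166.5/(6.3·0.93358) = 28.3088 ≈ 28.31 kN.
ΣF_x = 0: A_x − T·cos69° = 0 → A_x = 28.3088 × 0.358368 = 10.14 kN.
ΣF_y = 0: A_y + T·sin69° − 45 = 0 → A_y = 45 − 28.3088 × 0.93358 = 18.57 kN.

T = 28.31 kN, A_x = 10.14 kN, A_y = 18.57 kN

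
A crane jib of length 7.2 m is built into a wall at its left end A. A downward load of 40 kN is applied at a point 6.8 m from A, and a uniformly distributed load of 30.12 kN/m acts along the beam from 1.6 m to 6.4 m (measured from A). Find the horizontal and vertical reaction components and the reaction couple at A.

Resultant of the distributed load: 30.12 × 4.8 = 144.576 kN at 4 m from A.
ΣF_x = 0: A_x = 0.
ΣF_y = 0: A_y − 40 − 30.12·4.8 = 0 → A_y = 184.6 kN.
ΣM about A: M_A − 40·6.8 − (30.12·4.8)·4 = 0 → M_A = 850.3 kN·m.

A_x = 0, A_y = 184.6 kN, M_A = 850.3 kN·m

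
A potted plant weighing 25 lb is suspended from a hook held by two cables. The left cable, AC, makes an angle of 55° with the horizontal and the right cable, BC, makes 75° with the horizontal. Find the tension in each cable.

ΣF_x = 0: −T_AC·cos55° + T_BC·cos75° = 0 → T_BC = 2.21613·T_AC.
ΣF_y = 0: T_AC·sin55° + T_BC·sin75° = 25.
Substitute: T_AC·(0.819152 + 2.21613·0.965926) = 25 → T_AC = 8.4466 ≈ 8.447 lb.
Then T_BC = 2.21613 × 8.4466 = 18.72 lb.

T_AC = 8.447 lb, T_BC = 18.72 lb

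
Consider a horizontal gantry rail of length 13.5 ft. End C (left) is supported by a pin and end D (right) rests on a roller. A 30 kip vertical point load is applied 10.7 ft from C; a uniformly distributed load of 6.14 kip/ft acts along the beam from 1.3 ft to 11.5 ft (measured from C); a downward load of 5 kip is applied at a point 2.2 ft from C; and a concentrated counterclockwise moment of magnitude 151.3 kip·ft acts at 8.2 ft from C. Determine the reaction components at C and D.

C_x = 0, C_y = 54.55 kip, D_y = 43.08 kip

Resultant of the distributed load: 6.14 × 10.2 = 62.628 kip at 6.4 ft from C.
Moments about C: D_y·13.5 − 30·10.7 − (6.14·10.2)·6.4 − 5·2.2 + 151.3 = 0 → D_y = 581.5192/13.5 = 43.0755 ≈ 43.08 kip.
ΣF_y = 0: C_y + 43.0755 − 30 − 6.14·10.2 − 5 = 0 → C_y = 54.55 kip.
ΣF_x = 0: no horizontal applied forces, so C_x = 0.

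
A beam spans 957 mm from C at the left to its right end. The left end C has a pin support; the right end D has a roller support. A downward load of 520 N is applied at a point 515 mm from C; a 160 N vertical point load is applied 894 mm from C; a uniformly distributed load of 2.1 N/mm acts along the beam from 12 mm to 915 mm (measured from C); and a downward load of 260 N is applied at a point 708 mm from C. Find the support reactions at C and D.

Resultant of the distributed load: 2.1 × 903 = 1896.3 N at 463.5 mm from C.
Moments about C: D_y·957 − 520·515 − 160·894 − (2.1·903)·463.5 − 260·708 = 0 → D_y = 1473855.05/957 = 1540.08 ≈ 1540 N.
ΣF_y = 0: C_y + 1540.08 − 520 − 160 − 2.1·903 − 260 = 0 → C_y = 1296 N.
ΣF_x = 0: no horizontal applied forces, so C_x = 0.

C_x = 0, C_y = 1296 N, D_y = 1540 N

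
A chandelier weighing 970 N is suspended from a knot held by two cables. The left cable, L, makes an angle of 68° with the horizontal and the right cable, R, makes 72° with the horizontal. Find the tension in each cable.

T_L = 466.3 N, T_R = 565.3 N

ΣF_x = 0: −T_L·cos68° + T_R·cos72° = 0 → T_R = 1.21225·T_L.
ΣF_y = 0: T_L·sin68° + T_R·sin72° = 970.
Substitute: T_L·(0.927184 + 1.21225·0.951057) = 970 → T_L = 466.323 ≈ 466.3 N.
Then T_R = 1.21225 × 466.323 = 565.3 N.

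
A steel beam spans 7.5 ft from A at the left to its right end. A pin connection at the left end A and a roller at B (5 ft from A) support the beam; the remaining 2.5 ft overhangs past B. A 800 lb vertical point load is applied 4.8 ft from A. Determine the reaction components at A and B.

A_x = 0, A_y = 32.00 lb, B_y = 768.0 lb

Taking moments about A: B_y·5 − 800·4.8 = 0 → B_y = 3840/5 = 768.0 lb.
ΣF_y = 0: A_y + 768 − 800 = 0 → A_y = 32.00 lb.
ΣF_x = 0: no horizontal applied forces, so A_x = 0.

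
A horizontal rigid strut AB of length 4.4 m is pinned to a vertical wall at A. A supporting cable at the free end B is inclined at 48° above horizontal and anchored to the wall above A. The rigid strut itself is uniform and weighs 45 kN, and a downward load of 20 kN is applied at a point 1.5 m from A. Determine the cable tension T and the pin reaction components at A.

ΣM about A: T·sin48°·4.4 − 45·2.2 − 20·1.5 = 0 → T = 129/(4.4·0.743145) = 39.4515 ≈ 39.45 kN.
ΣF_x = 0: A_x − T·cos48° = 0 → A_x = 39.4515 × 0.669131 = 26.40 kN.
ΣF_y = 0: A_y + T·sin48° − 45 − 20 = 0 → A_y = 65 − 39.4515 × 0.743145 = 35.68 kN.

T = 39.45 kN, A_x = 26.40 kN, A_y = 35.68 kN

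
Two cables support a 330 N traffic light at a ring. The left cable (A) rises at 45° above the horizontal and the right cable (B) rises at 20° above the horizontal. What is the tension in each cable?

ΣF_x = 0: −T_A·cos45° + T_B·cos20° = 0 → T_B = 0.752487·T_A.
ΣF_y = 0: T_A·sin45° + T_B·sin20° = 330.
Substitute: T_A·(0.707107 + 0.752487·0.34202) = 330 → T_A = 342.156 ≈ 342.2 N.
Then T_B = 0.752487 × 342.156 = 257.5 N.

T_A = 342.2 N, T_B = 257.5 N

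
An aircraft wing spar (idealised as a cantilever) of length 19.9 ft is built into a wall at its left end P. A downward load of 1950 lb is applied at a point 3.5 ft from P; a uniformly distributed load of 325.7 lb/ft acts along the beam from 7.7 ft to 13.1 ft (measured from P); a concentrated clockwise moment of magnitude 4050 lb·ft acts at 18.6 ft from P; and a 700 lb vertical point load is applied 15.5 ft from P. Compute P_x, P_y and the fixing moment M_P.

Resultant of the distributed load: 325.7 × 5.4 = 1758.78 lb at 10.4 ft from P.
ΣF_x = 0: P_x = 0.
ΣF_y = 0: P_y − 1950 − 325.7·5.4 − 700 = 0 → P_y = 4409 lb.
ΣM about P: M_P − 1950·3.5 − (325.7·5.4)·10.4 − 4050 − 700·15.5 = 0 → M_P = 40020 lb·ft.

P_x = 0, P_y = 4409 lb, M_P = 40020 lb·ft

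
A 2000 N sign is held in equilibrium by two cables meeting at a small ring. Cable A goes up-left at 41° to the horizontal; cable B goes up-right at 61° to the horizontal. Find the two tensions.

T_A = 991.3 N, T_B = 1543 N

ΣF_x = 0: −T_A·cos41° + T_B·cos61° = 0 → T_B = 1.55671·T_A.
ΣF_y = 0: T_A·sin41° + T_B·sin61° = 2000.
Substitute: T_A·(0.656059 + 1.55671·0.87462) = 2000 → T_A = 991.282 ≈ 991.3 N.
Then T_B = 1.55671 × 991.282 = 1543 N.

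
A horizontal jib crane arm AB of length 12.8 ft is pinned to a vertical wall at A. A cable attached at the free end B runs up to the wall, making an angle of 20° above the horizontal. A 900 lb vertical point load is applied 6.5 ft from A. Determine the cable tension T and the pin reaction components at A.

T = 1336 lb, A_x = 1256 lb, A_y = 443.0 lb

ΣM about A: T·sin20°·12.8 − 900·6.5 = 0 → T = 5850/(12.8·0.34202) = 1336.27 ≈ 1336 lb.
ΣF_x = 0: A_x − T·cos20° = 0 → A_x = 1336.27 × 0.939693 = 1256 lb.
ΣF_y = 0: A_y + T·sin20° − 900 = 0 → A_y = 900 − 1336.27 × 0.34202 = 443.0 lb.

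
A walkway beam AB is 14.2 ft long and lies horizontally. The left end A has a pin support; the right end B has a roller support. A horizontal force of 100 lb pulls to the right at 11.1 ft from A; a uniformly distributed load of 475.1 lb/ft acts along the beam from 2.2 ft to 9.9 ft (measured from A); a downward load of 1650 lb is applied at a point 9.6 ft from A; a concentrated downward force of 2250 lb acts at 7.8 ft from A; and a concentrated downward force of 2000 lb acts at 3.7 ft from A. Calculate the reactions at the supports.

Resultant of the distributed load: 475.1 × 7.7 = 3658.27 lb at 6.05 ft from A.
Taking moments about A: B_y·14.2 − (475.1·7.7)·6.05 − 1650·9.6 − 2250·7.8 − 2000·3.7 = 0 → B_y = 62922.5335/14.2 = 4431.16 ≈ 4431 lb.
ΣF_y = 0: A_y + 4431.16 − 475.1·7.7 − 1650 − 2250 − 2000 = 0 → A_y = 5127 lb.
ΣF_x = 0: A_x + 100 = 0 → A_x = -100.0 lb.

A_x = -100.0 lb, A_y = 5127 lb, B_y = 4431 lb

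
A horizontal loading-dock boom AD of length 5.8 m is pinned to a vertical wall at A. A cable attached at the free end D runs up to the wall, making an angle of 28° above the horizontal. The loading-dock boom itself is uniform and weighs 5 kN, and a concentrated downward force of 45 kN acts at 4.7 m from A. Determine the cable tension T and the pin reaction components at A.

ΣM about A: T·sin28°·5.8 − 5·2.9 − 45·4.7 = 0 → T = 226/(5.8·0.469472) = 82.9986 ≈ 83.00 kN.
ΣF_x = 0: A_x − T·cos28° = 0 → A_x = 82.9986 × 0.882948 = 73.28 kN.
ΣF_y = 0: A_y + T·sin28° − 5 − 45 = 0 → A_y = 50 − 82.9986 × 0.469472 = 11.03 kN.

T = 83.00 kN, A_x = 73.28 kN, A_y = 11.03 kN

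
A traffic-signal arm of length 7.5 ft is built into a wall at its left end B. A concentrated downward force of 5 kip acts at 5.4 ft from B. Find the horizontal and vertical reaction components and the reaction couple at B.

B_x = 0, B_y = 5.000 kip, M_B = 27.00 kip·ft

ΣF_x = 0: B_x = 0.
ΣF_y = 0: B_y − 5 = 0 → B_y = 5.000 kip.
ΣM about B: M_B − 5·5.4 = 0 → M_B = 27.00 kip·ft.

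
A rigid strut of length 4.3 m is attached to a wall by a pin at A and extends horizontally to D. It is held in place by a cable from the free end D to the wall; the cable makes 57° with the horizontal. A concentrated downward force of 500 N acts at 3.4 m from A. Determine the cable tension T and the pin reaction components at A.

T = 471.4 N, A_x = 256.7 N, A_y = 104.7 N

ΣM about A: T·sin57°·4.3 − 500·3.4 = 0 → T = 1700/(4.3·0.838671) = 471.399 ≈ 471.4 N.
ΣF_x = 0: A_x − T·cos57° = 0 → A_x = 471.399 × 0.544639 = 256.7 N.
ΣF_y = 0: A_y + T·sin57° − 500 = 0 → A_y = 500 − 471.399 × 0.838671 = 104.7 N.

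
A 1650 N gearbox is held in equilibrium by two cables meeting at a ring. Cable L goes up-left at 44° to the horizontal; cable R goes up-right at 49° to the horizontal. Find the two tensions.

ΣF_x = 0: −T_L·cos44° + T_R·cos49° = 0 → T_R = 1.09646·T_L.
ΣF_y = 0: T_L·sin44° + T_R·sin49° = 1650.
Substitute: T_L·(0.694658 + 1.09646·0.75471) = 1650 → T_L = 1083.98 ≈ 1084 N.
Then T_R = 1.09646 × 1083.98 = 1189 N.

T_L = 1084 N, T_R = 1189 N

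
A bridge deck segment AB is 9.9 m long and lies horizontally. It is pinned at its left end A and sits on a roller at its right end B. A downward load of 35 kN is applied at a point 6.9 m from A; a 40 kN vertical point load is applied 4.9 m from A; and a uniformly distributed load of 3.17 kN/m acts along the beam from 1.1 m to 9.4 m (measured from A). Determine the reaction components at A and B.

A_x = 0, A_y = 43.17 kN, B_y = 58.14 kN

Resultant of the distributed load: 3.17 × 8.3 = 26.311 kN at 5.25 m from A.
Taking moments about A: B_y·9.9 − 35·6.9 − 40·4.9 − (3.17·8.3)·5.25 = 0 → B_y = 575.63275/9.9 = 58.1447 ≈ 58.14 kN.
ΣF_y = 0: A_y + 58.1447 − 35 − 40 − 3.17·8.3 = 0 → A_y = 43.17 kN.
ΣF_x = 0: no horizontal applied forces, so A_x = 0.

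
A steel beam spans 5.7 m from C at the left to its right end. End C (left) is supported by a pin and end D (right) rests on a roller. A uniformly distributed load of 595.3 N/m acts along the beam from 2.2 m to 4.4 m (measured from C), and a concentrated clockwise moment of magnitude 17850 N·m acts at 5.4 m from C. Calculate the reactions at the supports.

Resultant of the distributed load: 595.3 × 2.2 = 1309.66 N at 3.3 m from C.
Taking moments about C: D_y·5.7 − (595.3·2.2)·3.3 − 17850 = 0 → D_y = 22171.878/5.7 = 3889.8 ≈ 3890 N.
ΣF_y = 0: C_y + 3889.8 − 595.3·2.2 = 0 → C_y = -2580 N.
ΣF_x = 0: no horizontal applied forces, so C_x = 0.

C_x = 0, C_y = -2580 N, D_y = 3890 N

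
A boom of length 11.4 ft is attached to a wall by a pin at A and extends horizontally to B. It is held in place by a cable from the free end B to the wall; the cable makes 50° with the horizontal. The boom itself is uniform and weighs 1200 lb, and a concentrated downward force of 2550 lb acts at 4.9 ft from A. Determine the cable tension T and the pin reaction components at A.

ΣM about A: T·sin50°·11.4 − 1200·5.7 − 2550·4.9 = 0 → T = 19335/(11.4·0.766044) = 2214.04 ≈ 2214 lb.
ΣF_x = 0: A_x − T·cos50° = 0 → A_x = 2214.04 × 0.642788 = 1423 lb.
ΣF_y = 0: A_y + T·sin50° − 1200 − 2550 = 0 → A_y = 3750 − 2214.04 × 0.766044 = 2054 lb.

T = 2214 lb, A_x = 1423 lb, A_y = 2054 lb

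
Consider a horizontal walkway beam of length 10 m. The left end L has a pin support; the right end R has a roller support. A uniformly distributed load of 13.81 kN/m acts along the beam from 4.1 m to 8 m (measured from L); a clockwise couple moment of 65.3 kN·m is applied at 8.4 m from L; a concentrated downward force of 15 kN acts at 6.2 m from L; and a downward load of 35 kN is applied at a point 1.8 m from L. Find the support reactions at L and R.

Resultant of the distributed load: 13.81 × 3.9 = 53.859 kN at 6.05 m from L.
ΣM about L: R_y·10 − (13.81·3.9)·6.05 − 65.3 − 15·6.2 − 35·1.8 = 0 → R_y = 547.14695/10 = 54.7147 ≈ 54.71 kN.
ΣF_y = 0: L_y + 54.7147 − 13.81·3.9 − 15 − 35 = 0 → L_y = 49.14 kN.
ΣF_x = 0: no horizontal applied forces, so L_x = 0.

L_x = 0, L_y = 49.14 kN, R_y = 54.71 kN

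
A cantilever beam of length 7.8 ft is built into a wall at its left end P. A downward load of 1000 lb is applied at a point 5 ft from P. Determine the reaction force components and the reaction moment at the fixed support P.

P_x = 0, P_y = 1000 lb, M_P = 5000 lb·ft

ΣF_x = 0: P_x = 0.
ΣF_y = 0: P_y − 1000 = 0 → P_y = 1000 lb.
ΣM about P: M_P − 1000·5 = 0 → M_P = 5000 lb·ft.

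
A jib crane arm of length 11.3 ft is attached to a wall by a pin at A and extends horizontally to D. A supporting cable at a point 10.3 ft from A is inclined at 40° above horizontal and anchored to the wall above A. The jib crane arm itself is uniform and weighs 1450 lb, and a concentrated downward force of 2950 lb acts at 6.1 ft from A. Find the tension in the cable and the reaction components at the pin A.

T = 3955 lb, A_x = 3030 lb, A_y = 1858 lb

ΣM about A: T·sin40°·10.3 − 1450·5.65 − 2950·6.1 = 0 → T = 26187.5/(10.3·0.642788) = 3955.39 ≈ 3955 lb.
ΣF_x = 0: A_x − T·cos40° = 0 → A_x = 3955.39 × 0.766044 = 3030 lb.
ΣF_y = 0: A_y + T·sin40° − 1450 − 2950 = 0 → A_y = 4400 − 3955.39 × 0.642788 = 1858 lb.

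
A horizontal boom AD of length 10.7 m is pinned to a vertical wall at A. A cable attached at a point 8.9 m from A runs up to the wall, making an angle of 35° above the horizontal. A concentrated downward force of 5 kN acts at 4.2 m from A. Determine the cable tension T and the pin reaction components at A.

ΣM about A: T·sin35°·8.9 − 5·4.2 = 0 → T = 21/(8.9·0.573576) = 4.11375 ≈ 4.114 kN.
ΣF_x = 0: A_x − T·cos35° = 0 → A_x = 4.11375 × 0.819152 = 3.370 kN.
ΣF_y = 0: A_y + T·sin35° − 5 = 0 → A_y = 5 − 4.11375 × 0.573576 = 2.640 kN.

T = 4.114 kN, A_x = 3.370 kN, A_y = 2.640 kN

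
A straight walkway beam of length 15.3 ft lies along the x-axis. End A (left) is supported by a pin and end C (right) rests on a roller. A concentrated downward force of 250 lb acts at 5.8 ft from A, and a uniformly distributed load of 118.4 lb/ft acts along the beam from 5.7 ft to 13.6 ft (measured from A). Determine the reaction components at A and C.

A_x = 0, A_y = 500.6 lb, C_y = 684.7 lb

Resultant of the distributed load: 118.4 × 7.9 = 935.36 lb at 9.65 ft from A.
ΣM about A: C_y·15.3 − 250·5.8 − (118.4·7.9)·9.65 = 0 → C_y = 10476.224/15.3 = 684.721 ≈ 684.7 lb.
ΣF_y = 0: A_y + 684.721 − 250 − 118.4·7.9 = 0 → A_y = 500.6 lb.
ΣF_x = 0: no horizontal applied forces, so A_x = 0.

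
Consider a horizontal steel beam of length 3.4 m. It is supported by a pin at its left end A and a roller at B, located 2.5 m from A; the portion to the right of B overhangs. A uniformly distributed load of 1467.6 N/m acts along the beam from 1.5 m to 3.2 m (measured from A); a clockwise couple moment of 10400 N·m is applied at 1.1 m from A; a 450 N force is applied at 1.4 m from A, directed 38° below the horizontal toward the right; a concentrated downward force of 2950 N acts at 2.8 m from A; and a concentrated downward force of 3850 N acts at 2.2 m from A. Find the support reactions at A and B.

Resultant of the distributed load: 1467.6 × 1.7 = 2494.92 N at 2.35 m from A.
Moments about A: B_y·2.5 − (1467.6·1.7)·2.35 − 10400 − 450·sin38°·1.4 − 2950·2.8 − 3850·2.2 = 0 → B_y = 33380.9/2.5 = 13352.4 ≈ 13350 N.
ΣF_y = 0: A_y + 13352.4 − 1467.6·1.7 − 450·sin38° − 2950 − 3850 = 0 → A_y = -3780 N.
ΣF_x = 0: A_x + 450·cos38° = 0 → A_x = -354.6 N.

A_x = -354.6 N, A_y = -3780 N, B_y = 13350 N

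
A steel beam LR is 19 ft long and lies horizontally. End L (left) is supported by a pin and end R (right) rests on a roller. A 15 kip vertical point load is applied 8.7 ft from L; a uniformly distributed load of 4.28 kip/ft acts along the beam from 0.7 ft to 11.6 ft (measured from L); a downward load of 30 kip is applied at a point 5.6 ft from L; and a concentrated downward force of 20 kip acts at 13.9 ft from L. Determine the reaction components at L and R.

Resultant of the distributed load: 4.28 × 10.9 = 46.652 kip at 6.15 ft from L.
ΣM about L: R_y·19 − 15·8.7 − (4.28·10.9)·6.15 − 30·5.6 − 20·13.9 = 0 → R_y = 863.4098/19 = 45.4426 ≈ 45.44 kip.
ΣF_y = 0: L_y + 45.4426 − 15 − 4.28·10.9 − 30 − 20 = 0 → L_y = 66.21 kip.
ΣF_x = 0: no horizontal applied forces, so L_x = 0.

L_x = 0, L_y = 66.21 kip, R_y = 45.44 kip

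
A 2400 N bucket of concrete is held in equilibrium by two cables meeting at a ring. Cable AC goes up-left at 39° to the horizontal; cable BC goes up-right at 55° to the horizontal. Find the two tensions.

T_AC = 1380 N, T_BC = 1870 N

ΣF_x = 0: −T_AC·cos39° + T_BC·cos55° = 0 → T_BC = 1.35491·T_AC.
ΣF_y = 0: T_AC·sin39° + T_BC·sin55° = 2400.
Substitute: T_AC·(0.62932 + 1.35491·0.819152) = 2400 → T_AC = 1379.95 ≈ 1380 N.
Then T_BC = 1.35491 × 1379.95 = 1870 N.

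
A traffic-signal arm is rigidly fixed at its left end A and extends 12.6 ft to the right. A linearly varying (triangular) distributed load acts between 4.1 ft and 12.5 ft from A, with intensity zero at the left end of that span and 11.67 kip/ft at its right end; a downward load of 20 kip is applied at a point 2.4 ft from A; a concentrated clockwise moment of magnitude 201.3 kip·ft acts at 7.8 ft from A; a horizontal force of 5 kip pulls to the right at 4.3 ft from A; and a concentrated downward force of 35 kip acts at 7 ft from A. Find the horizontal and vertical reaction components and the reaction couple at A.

A_x = -5.000 kip, A_y = 104.0 kip, M_A = 969.7 kip·ft

Resultant of the triangular load: ½ × 11.67 × 8.4 = 49.014 kip, acting at 9.7 ft from A (one-third of the span from the peak).
ΣF_x = 0: A_x + 5 = 0 → A_x = -5.000 kip.
ΣF_y = 0: A_y − ½·11.67·8.4 − 20 − 35 = 0 → A_y = 104.0 kip.
ΣM about A: M_A − (½·11.67·8.4)·9.7 − 20·2.4 − 201.3 − 35·7 = 0 → M_A = 969.7 kip·ft.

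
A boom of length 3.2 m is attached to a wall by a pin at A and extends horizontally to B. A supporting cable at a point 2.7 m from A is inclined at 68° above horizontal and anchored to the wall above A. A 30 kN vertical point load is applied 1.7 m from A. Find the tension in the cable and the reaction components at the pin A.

T = 20.37 kN, A_x = 7.632 kN, A_y = 11.11 kN

ΣM about A: T·sin68°·2.7 − 30·1.7 = 0 → T = 51/(2.7·0.927184) = 20.3723 ≈ 20.37 kN.
ΣF_x = 0: A_x − T·cos68° = 0 → A_x = 20.3723 × 0.374607 = 7.632 kN.
ΣF_y = 0: A_y + T·sin68° − 30 = 0 → A_y = 30 − 20.3723 × 0.927184 = 11.11 kN.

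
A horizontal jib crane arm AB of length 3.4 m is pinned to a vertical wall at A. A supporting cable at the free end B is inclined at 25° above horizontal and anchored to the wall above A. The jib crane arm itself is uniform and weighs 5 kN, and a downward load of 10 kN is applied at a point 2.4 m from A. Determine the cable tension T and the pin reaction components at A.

T = 22.62 kN, A_x = 20.50 kN, A_y = 5.441 kN

ΣM about A: T·sin25°·3.4 − 5·1.7 − 10·2.4 = 0 → T = 32.5/(3.4·0.422618) = 22.6181 ≈ 22.62 kN.
ΣF_x = 0: A_x − T·cos25° = 0 → A_x = 22.6181 × 0.906308 = 20.50 kN.
ΣF_y = 0: A_y + T·sin25° − 5 − 10 = 0 → A_y = 15 − 22.6181 × 0.422618 = 5.441 kN.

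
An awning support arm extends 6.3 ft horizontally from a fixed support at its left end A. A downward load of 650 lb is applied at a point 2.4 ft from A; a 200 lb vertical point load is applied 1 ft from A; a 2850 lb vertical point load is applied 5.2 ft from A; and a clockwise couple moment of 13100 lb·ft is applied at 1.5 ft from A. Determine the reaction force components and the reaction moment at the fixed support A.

A_x = 0, A_y = 3700 lb, M_A = 29680 lb·ft

ΣF_x = 0: A_x = 0.
ΣF_y = 0: A_y − 650 − 200 − 2850 = 0 → A_y = 3700 lb.
ΣM about A: M_A − 650·2.4 − 200·1 − 2850·5.2 − 13100 = 0 → M_A = 29680 lb·ft.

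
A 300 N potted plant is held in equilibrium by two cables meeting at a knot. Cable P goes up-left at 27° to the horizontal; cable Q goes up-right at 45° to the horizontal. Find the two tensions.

T_P = 223.0 N, T_Q = 281.1 N

ΣF_x = 0: −T_P·cos27° + T_Q·cos45° = 0 → T_Q = 1.26007·T_P.
ΣF_y = 0: T_P·sin27° + T_Q·sin45° = 300.
Substitute: T_P·(0.45399 + 1.26007·0.707107) = 300 → T_P = 223.049 ≈ 223.0 N.
Then T_Q = 1.26007 × 223.049 = 281.1 N.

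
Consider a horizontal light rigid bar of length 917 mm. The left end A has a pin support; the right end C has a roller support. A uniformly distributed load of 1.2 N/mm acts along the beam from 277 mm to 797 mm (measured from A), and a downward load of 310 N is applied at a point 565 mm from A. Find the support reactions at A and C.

Resultant of the distributed load: 1.2 × 520 = 624 N at 537 mm from A.
Moments about A: C_y·917 − (1.2·520)·537 − 310·565 = 0 → C_y = 510238/917 = 556.421 ≈ 556.4 N.
ΣF_y = 0: A_y + 556.421 − 1.2·520 − 310 = 0 → A_y = 377.6 N.
ΣF_x = 0: no horizontal applied forces, so A_x = 0.

A_x = 0, A_y = 377.6 N, C_y = 556.4 N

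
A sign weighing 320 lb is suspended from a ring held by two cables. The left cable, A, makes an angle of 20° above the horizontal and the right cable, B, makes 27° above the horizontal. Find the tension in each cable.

ΣF_x = 0: −T_A·cos20° + T_B·cos27° = 0 → T_B = 1.05464·T_A.
ΣF_y = 0: T_A·sin20° + T_B·sin27° = 320.
Substitute: T_A·(0.34202 + 1.05464·0.45399) = 320 → T_A = 389.856 ≈ 389.9 lb.
Then T_B = 1.05464 × 389.856 = 411.2 lb.

T_A = 389.9 lb, T_B = 411.2 lb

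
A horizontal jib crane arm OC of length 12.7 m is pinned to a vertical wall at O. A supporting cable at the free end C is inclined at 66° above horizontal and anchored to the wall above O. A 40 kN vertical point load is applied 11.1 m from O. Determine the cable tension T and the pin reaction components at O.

ΣM about O: T·sin66°·12.7 − 40·11.1 = 0 → T = 444/(12.7·0.913545) = 38.2692 ≈ 38.27 kN.
ΣF_x = 0: O_x − T·cos66° = 0 → O_x = 38.2692 × 0.406737 = 15.57 kN.
ΣF_y = 0: O_y + T·sin66° − 40 = 0 → O_y = 40 − 38.2692 × 0.913545 = 5.039 kN.

T = 38.27 kN, O_x = 15.57 kN, O_y = 5.039 kN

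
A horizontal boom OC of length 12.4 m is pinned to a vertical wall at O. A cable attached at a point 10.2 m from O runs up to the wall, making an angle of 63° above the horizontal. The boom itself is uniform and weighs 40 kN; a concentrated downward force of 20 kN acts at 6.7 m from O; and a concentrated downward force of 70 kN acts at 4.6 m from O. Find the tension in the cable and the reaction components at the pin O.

ΣM about O: T·sin63°·10.2 − 40·6.2 − 20·6.7 − 70·4.6 = 0 → T = 704/(10.2·0.891007) = 77.4625 ≈ 77.46 kN.
ΣF_x = 0: O_x − T·cos63° = 0 → O_x = 77.4625 × 0.45399 = 35.17 kN.
ΣF_y = 0: O_y + T·sin63° − 40 − 20 − 70 = 0 → O_y = 130 − 77.4625 × 0.891007 = 60.98 kN.

T = 77.46 kN, O_x = 35.17 kN, O_y = 60.98 kN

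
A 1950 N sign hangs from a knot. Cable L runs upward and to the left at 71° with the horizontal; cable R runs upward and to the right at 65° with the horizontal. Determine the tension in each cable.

T_L = 1186 N, T_R = 913.9 N

ΣF_x = 0: −T_L·cos71° + T_R·cos65° = 0 → T_R = 0.77036·T_L.
ΣF_y = 0: T_L·sin71° + T_R·sin65° = 1950.
Substitute: T_L·(0.945519 + 0.77036·0.906308) = 1950 → T_L = 1186.35 ≈ 1186 N.
Then T_R = 0.77036 × 1186.35 = 913.9 N.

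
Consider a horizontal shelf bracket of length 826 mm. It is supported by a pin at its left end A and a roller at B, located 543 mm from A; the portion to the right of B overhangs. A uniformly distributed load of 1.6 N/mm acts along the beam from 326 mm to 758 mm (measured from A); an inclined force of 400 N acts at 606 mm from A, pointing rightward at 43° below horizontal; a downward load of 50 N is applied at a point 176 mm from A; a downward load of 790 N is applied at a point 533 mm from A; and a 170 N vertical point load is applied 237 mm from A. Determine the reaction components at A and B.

A_x = -292.5 N, A_y = 113.8 N, B_y = 1860 N

Resultant of the distributed load: 1.6 × 432 = 691.2 N at 542 mm from A.
Moments about A: B_y·543 − (1.6·432)·542 − 400·sin43°·606 − 50·176 − 790·533 − 170·237 = 0 → B_y = 1010110/543 = 1860.24 ≈ 1860 N.
ΣF_y = 0: A_y + 1860.24 − 1.6·432 − 400·sin43° − 50 − 790 − 170 = 0 → A_y = 113.8 N.
ΣF_x = 0: A_x + 400·cos43° = 0 → A_x = -292.5 N.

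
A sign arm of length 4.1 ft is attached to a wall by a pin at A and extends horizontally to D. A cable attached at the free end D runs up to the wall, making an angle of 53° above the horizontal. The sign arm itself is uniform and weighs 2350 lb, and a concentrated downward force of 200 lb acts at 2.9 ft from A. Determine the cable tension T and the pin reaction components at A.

T = 1648 lb, A_x = 992.0 lb, A_y = 1234 lb

ΣM about A: T·sin53°·4.1 − 2350·2.05 − 200·2.9 = 0 → T = 5397.5/(4.1·0.798636) = 1648.39 ≈ 1648 lb.
ΣF_x = 0: A_x − T·cos53° = 0 → A_x = 1648.39 × 0.601815 = 992.0 lb.
ΣF_y = 0: A_y + T·sin53° − 2350 − 200 = 0 → A_y = 2550 − 1648.39 × 0.798636 = 1234 lb.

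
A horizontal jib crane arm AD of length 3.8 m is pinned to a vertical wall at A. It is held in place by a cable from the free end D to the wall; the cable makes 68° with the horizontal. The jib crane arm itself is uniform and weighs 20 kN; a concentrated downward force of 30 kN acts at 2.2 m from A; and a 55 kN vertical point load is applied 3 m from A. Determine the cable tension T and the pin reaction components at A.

T = 76.35 kN, A_x = 28.60 kN, A_y = 34.21 kN

ΣM about A: T·sin68°·3.8 − 20·1.9 − 30·2.2 − 55·3 = 0 → T = 269/(3.8·0.927184) = 76.3489 ≈ 76.35 kN.
ΣF_x = 0: A_x − T·cos68° = 0 → A_x = 76.3489 × 0.374607 = 28.60 kN.
ΣF_y = 0: A_y + T·sin68° − 20 − 30 − 55 = 0 → A_y = 105 − 76.3489 × 0.927184 = 34.21 kN.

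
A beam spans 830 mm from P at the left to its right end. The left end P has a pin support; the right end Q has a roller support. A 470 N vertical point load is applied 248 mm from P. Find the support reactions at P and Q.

P_x = 0, P_y = 329.6 N, Q_y = 140.4 N

Moments about P: Q_y·830 − 470·248 = 0 → Q_y = 116560/830 = 140.434 ≈ 140.4 N.
ΣF_y = 0: P_y + 140.434 − 470 = 0 → P_y = 329.6 N.
ΣF_x = 0: no horizontal applied forces, so P_x = 0.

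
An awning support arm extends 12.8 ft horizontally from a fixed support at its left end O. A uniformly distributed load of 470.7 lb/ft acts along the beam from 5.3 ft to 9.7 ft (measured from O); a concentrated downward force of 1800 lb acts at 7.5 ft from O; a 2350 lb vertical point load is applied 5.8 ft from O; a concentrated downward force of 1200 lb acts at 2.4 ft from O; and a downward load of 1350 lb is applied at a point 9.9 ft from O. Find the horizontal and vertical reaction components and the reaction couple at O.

Resultant of the distributed load: 470.7 × 4.4 = 2071.08 lb at 7.5 ft from O.
ΣF_x = 0: O_x = 0.
ΣF_y = 0: O_y − 470.7·4.4 − 1800 − 2350 − 1200 − 1350 = 0 → O_y = 8771 lb.
ΣM about O: M_O − (470.7·4.4)·7.5 − 1800·7.5 − 2350·5.8 − 1200·2.4 − 1350·9.9 = 0 → M_O = 58910 lb·ft.

O_x = 0, O_y = 8771 lb, M_O = 58910 lb·ft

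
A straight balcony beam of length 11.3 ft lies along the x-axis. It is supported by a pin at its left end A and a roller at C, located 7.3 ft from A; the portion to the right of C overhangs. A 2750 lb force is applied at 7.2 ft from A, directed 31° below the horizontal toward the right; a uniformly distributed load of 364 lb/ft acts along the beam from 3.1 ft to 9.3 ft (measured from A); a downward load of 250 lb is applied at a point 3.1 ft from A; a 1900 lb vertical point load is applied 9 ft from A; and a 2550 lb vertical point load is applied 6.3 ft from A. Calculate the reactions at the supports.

A_x = -2357 lb, A_y = 410.2 lb, C_y = 7963 lb

Resultant of the distributed load: 364 × 6.2 = 2256.8 lb at 6.2 ft from A.
Taking moments about A: C_y·7.3 − 2750·sin31°·7.2 − (364·6.2)·6.2 − 250·3.1 − 1900·9 − 2550·6.3 = 0 → C_y = 58129.9/7.3 = 7963 lb.
ΣF_y = 0: A_y + 7963 − 2750·sin31° − 364·6.2 − 250 − 1900 − 2550 = 0 → A_y = 410.2 lb.
ΣF_x = 0: A_x + 2750·cos31° = 0 → A_x = -2357 lb.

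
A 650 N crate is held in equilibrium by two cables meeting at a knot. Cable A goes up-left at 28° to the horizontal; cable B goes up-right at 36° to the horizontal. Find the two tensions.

ΣF_x = 0: −T_A·cos28° + T_B·cos36° = 0 → T_B = 1.09138·T_A.
ΣF_y = 0: T_A·sin28° + T_B·sin36° = 650.
Substitute: T_A·(0.469472 + 1.09138·0.587785) = 650 → T_A = 585.075 ≈ 585.1 N.
Then T_B = 1.09138 × 585.075 = 638.5 N.

T_A = 585.1 N, T_B = 638.5 N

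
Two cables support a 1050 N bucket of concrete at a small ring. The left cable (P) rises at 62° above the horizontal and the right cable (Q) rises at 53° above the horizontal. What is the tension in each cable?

ΣF_x = 0: −T_P·cos62° + T_Q·cos53° = 0 → T_Q = 0.780093·T_P.
ΣF_y = 0: T_P·sin62° + T_Q·sin53° = 1050.
Substitute: T_P·(0.882948 + 0.780093·0.798636) = 1050 → T_P = 697.23 ≈ 697.2 N.
Then T_Q = 0.780093 × 697.23 = 543.9 N.

T_P = 697.2 N, T_Q = 543.9 N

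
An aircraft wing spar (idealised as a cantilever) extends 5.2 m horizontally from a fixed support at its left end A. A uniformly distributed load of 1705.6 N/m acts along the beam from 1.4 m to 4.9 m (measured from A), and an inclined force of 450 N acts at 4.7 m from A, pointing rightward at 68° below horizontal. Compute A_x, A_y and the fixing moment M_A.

Resultant of the distributed load: 1705.6 × 3.5 = 5969.6 N at 3.15 m from A.
ΣF_x = 0: A_x + 450·cos68° = 0 → A_x = -168.6 N.
ΣF_y = 0: A_y − 1705.6·3.5 − 450·sin68° = 0 → A_y = 6387 N.
ΣM about A: M_A − (1705.6·3.5)·3.15 − 450·sin68°·4.7 = 0 → M_A = 20770 N·m.

A_x = -168.6 N, A_y = 6387 N, M_A = 20770 N·m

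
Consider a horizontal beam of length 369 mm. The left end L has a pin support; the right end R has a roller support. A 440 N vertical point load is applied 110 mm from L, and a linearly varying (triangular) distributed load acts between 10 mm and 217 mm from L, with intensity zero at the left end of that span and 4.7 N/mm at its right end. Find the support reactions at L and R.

L_x = 0, L_y = 600.2 N, R_y = 326.3 N

Resultant of the triangular load: ½ × 4.7 × 207 = 486.45 N, acting at 148 mm from L (one-third of the span from the peak).
ΣM about L: R_y·369 − 440·110 − (½·4.7·207)·148 = 0 → R_y = 120394.6/369 = 326.273 ≈ 326.3 N.
ΣF_y = 0: L_y + 326.273 − 440 − ½·4.7·207 = 0 → L_y = 600.2 N.
ΣF_x = 0: no horizontal applied forces, so L_x = 0.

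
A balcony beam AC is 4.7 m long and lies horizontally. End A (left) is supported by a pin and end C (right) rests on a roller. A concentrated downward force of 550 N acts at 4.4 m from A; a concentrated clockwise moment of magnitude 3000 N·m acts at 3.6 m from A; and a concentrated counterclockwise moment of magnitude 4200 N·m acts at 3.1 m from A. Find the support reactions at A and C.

A_x = 0, A_y = 290.4 N, C_y = 259.6 N

ΣM about A: C_y·4.7 − 550·4.4 − 3000 + 4200 = 0 → C_y = 1220/4.7 = 259.574 ≈ 259.6 N.
ΣF_y = 0: A_y + 259.574 − 550 = 0 → A_y = 290.4 N.
ΣF_x = 0: no horizontal applied forces, so A_x = 0.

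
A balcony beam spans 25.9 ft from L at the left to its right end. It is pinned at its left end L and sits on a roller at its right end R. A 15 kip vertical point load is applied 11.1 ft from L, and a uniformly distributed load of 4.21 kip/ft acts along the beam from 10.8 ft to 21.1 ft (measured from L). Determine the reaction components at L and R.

Resultant of the distributed load: 4.21 × 10.3 = 43.363 kip at 15.95 ft from L.
Moments about L: R_y·25.9 − 15·11.1 − (4.21·10.3)·15.95 = 0 → R_y = 858.13985/25.9 = 33.1328 ≈ 33.13 kip.
ΣF_y = 0: L_y + 33.1328 − 15 − 4.21·10.3 = 0 → L_y = 25.23 kip.
ΣF_x = 0: no horizontal applied forces, so L_x = 0.

L_x = 0, L_y = 25.23 kip, R_y = 33.13 kip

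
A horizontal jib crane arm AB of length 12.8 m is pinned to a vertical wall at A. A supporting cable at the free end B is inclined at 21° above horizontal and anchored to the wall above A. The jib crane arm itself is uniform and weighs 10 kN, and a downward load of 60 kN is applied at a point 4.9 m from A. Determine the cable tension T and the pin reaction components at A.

ΣM about A: T·sin21°·12.8 − 10·6.4 − 60·4.9 = 0 → T = 358/(12.8·0.358368) = 78.0448 ≈ 78.04 kN.
ΣF_x = 0: A_x − T·cos21° = 0 → A_x = 78.0448 × 0.93358 = 72.86 kN.
ΣF_y = 0: A_y + T·sin21° − 10 − 60 = 0 → A_y = 70 − 78.0448 × 0.358368 = 42.03 kN.

T = 78.04 kN, A_x = 72.86 kN, A_y = 42.03 kN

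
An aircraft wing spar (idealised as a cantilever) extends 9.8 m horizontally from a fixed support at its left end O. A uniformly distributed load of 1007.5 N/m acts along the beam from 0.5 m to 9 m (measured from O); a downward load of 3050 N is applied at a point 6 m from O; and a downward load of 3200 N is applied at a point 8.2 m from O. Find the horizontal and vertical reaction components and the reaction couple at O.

O_x = 0, O_y = 14810 N, M_O = 85220 N·m

Resultant of the distributed load: 1007.5 × 8.5 = 8563.75 N at 4.75 m from O.
ΣF_x = 0: O_x = 0.
ΣF_y = 0: O_y − 1007.5·8.5 − 3050 − 3200 = 0 → O_y = 14810 N.
ΣM about O: M_O − (1007.5·8.5)·4.75 − 3050·6 − 3200·8.2 = 0 → M_O = 85220 N·m.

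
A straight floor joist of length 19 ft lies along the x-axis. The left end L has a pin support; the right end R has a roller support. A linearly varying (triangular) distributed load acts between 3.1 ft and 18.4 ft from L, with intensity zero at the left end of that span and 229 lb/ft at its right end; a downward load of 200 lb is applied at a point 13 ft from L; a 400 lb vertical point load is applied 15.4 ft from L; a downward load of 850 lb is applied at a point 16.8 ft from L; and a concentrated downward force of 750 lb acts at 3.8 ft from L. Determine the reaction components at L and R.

L_x = 0, L_y = 1363 lb, R_y = 2589 lb

Resultant of the triangular load: ½ × 229 × 15.3 = 1751.85 lb, acting at 13.3 ft from L (one-third of the span from the peak).
Taking moments about L: R_y·19 − (½·229·15.3)·13.3 − 200·13 − 400·15.4 − 850·16.8 − 750·3.8 = 0 → R_y = 49189.605/19 = 2588.93 ≈ 2589 lb.
ΣF_y = 0: L_y + 2588.93 − ½·229·15.3 − 200 − 400 − 850 − 750 = 0 → L_y = 1363 lb.
ΣF_x = 0: no horizontal applied forces, so L_x = 0.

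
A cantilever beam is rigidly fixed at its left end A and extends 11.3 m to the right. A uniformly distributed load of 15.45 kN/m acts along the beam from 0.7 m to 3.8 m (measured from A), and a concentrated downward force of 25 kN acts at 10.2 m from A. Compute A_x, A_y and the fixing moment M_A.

Resultant of the distributed load: 15.45 × 3.1 = 47.895 kN at 2.25 m from A.
ΣF_x = 0: A_x = 0.
ΣF_y = 0: A_y − 15.45·3.1 − 25 = 0 → A_y = 72.89 kN.
ΣM about A: M_A − (15.45·3.1)·2.25 − 25·10.2 = 0 → M_A = 362.8 kN·m.

A_x = 0, A_y = 72.89 kN, M_A = 362.8 kN·m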